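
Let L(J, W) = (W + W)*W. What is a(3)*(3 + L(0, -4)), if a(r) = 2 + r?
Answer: 175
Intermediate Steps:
L(J, W) = 2*W**2 (L(J, W) = (2*W)*W = 2*W**2)
a(3)*(3 + L(0, -4)) = (2 + 3)*(3 + 2*(-4)**2) = 5*(3 + 2*16) = 5*(3 + 32) = 5*35 = 175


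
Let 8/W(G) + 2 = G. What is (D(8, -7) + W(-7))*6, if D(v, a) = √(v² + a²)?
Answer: -16/3 + 6*√113 ≈ 58.448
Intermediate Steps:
D(v, a) = √(a² + v²)
W(G) = 8/(-2 + G)
(D(8, -7) + W(-7))*6 = (√((-7)² + 8²) + 8/(-2 - 7))*6 = (√(49 + 64) + 8/(-9))*6 = (√113 + 8*(-⅑))*6 = (√113 - 8/9)*6 = (-8/9 + √113)*6 = -16/3 + 6*√113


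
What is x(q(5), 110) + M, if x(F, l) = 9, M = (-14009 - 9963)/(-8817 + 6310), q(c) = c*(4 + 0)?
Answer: 46535/2507 ≈ 18.562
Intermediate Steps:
q(c) = 4*c (q(c) = c*4 = 4*c)
M = 23972/2507 (M = -23972/(-2507) = -23972*(-1/2507) = 23972/2507 ≈ 9.5620)
x(q(5), 110) + M = 9 + 23972/2507 = 46535/2507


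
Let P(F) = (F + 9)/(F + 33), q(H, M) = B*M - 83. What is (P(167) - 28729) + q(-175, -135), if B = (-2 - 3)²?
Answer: -804653/25 ≈ -32186.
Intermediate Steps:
B = 25 (B = (-5)² = 25)
q(H, M) = -83 + 25*M (q(H, M) = 25*M - 83 = -83 + 25*M)
P(F) = (9 + F)/(33 + F)
(P(167) - 28729) + q(-175, -135) = ((9 + 167)/(33 + 167) - 28729) + (-83 + 25*(-135)) = (176/200 - 28729) + (-83 - 3375) = ((1/200)*176 - 28729) - 3458 = (22/25 - 28729) - 3458 = -718203/25 - 3458 = -804653/25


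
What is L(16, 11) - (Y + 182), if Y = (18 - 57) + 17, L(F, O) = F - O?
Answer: -155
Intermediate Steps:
Y = -22 (Y = -39 + 17 = -22)
L(16, 11) - (Y + 182) = (16 - 1*11) - (-22 + 182) = (16 - 11) - 1*160 = 5 - 160 = -155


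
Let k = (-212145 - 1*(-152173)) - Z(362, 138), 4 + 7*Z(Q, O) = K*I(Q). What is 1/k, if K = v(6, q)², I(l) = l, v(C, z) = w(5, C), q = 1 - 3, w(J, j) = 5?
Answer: -7/428850 ≈ -1.6323e-5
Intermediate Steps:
q = -2
v(C, z) = 5
K = 25 (K = 5² = 25)
Z(Q, O) = -4/7 + 25*Q/7 (Z(Q, O) = -4/7 + (25*Q)/7 = -4/7 + 25*Q/7)
k = -428850/7 (k = (-212145 - 1*(-152173)) - (-4/7 + (25/7)*362) = (-212145 + 152173) - (-4/7 + 9050/7) = -59972 - 1*9046/7 = -59972 - 9046/7 = -428850/7 ≈ -61264.)
1/k = 1/(-428850/7) = -7/428850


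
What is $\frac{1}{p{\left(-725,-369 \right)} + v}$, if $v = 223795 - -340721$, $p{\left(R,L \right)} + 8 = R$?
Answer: $\frac{1}{563783} \approx 1.7737 \cdot 10^{-6}$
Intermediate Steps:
$p{\left(R,L \right)} = -8 + R$
$v = 564516$ ($v = 223795 + 340721 = 564516$)
$\frac{1}{p{\left(-725,-369 \right)} + v} = \frac{1}{\left(-8 - 725\right) + 564516} = \frac{1}{-733 + 564516} = \frac{1}{563783}$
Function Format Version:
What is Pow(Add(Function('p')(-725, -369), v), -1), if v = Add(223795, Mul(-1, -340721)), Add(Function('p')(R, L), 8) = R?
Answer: Rational(1, 563783) ≈ 1.7737e-6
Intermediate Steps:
Function('p')(R, L) = Add(-8, R)
v = 564516 (v = Add(223795, 340721) = 564516)
Pow(Add(Function('p')(-725, -369), v), -1) = Pow(Add(Add(-8, -725), 564516), -1) = Pow(Add(-733, 564516), -1) = Pow(563783, -1) = Rational(1, 563783)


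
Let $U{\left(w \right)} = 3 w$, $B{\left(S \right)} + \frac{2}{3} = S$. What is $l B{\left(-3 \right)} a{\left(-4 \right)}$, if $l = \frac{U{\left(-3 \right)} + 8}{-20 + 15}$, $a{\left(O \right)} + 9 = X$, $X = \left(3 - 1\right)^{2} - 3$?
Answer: $\frac{88}{15} \approx 5.8667$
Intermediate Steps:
$B{\left(S \right)} = - \frac{2}{3} + S$
$X = 1$ ($X = 2^{2} - 3 = 4 - 3 = 1$)
$a{\left(O \right)} = -8$ ($a{\left(O \right)} = -9 + 1 = -8$)
$l = \frac{1}{5}$ ($l = \frac{3 \left(-3\right) + 8}{-20 + 15} = \frac{-9 + 8}{-5} = \left(-1\right) \left(- \frac{1}{5}\right) = \frac{1}{5} \approx 0.2$)
$l B{\left(-3 \right)} a{\left(-4 \right)} = \frac{- \frac{2}{3} - 3}{5} \left(-8\right) = \frac{1}{5} \left(- \frac{11}{3}\right) \left(-8\right) = \left(- \frac{11}{15}\right) \left(-8\right) = \frac{88}{15}$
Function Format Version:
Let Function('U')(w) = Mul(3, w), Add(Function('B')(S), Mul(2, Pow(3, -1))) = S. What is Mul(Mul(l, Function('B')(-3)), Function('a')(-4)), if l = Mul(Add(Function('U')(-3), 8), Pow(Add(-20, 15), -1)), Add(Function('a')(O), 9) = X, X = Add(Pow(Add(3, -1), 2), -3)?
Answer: Rational(88, 15) ≈ 5.8667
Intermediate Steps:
Function('B')(S) = Add(Rational(-2, 3), S)
X = 1 (X = Add(Pow(2, 2), -3) = Add(4, -3) = 1)
Function('a')(O) = -8 (Function('a')(O) = Add(-9, 1) = -8)
l = Rational(1, 5) (l = Mul(Add(Mul(3, -3), 8), Pow(Add(-20, 15), -1)) = Mul(Add(-9, 8), Pow(-5, -1)) = Mul(-1, Rational(-1, 5)) = Rational(1, 5) ≈ 0.20000)
Mul(Mul(l, Function('B')(-3)), Function('a')(-4)) = Mul(Mul(Rational(1, 5), Add(Rational(-2, 3), -3)), -8) = Mul(Mul(Rational(1, 5), Rational(-11, 3)), -8) = Mul(Rational(-11, 15), -8) = Rational(88, 15)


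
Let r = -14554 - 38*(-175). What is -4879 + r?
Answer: -12783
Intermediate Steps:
r = -7904 (r = -14554 - 1*(-6650) = -14554 + 6650 = -7904)
-4879 + r = -4879 - 7904 = -12783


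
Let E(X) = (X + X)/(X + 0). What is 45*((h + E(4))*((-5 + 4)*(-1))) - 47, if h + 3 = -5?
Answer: -317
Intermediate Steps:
h = -8 (h = -3 - 5 = -8)
E(X) = 2 (E(X) = (2*X)/X = 2)
45*((h + E(4))*((-5 + 4)*(-1))) - 47 = 45*((-8 + 2)*((-5 + 4)*(-1))) - 47 = 45*(-(-6)*(-1)) - 47 = 45*(-6*1) - 47 = 45*(-6) - 47 = -270 - 47 = -317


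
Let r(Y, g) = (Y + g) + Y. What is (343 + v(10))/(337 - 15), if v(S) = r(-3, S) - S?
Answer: 337/322 ≈ 1.0466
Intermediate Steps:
r(Y, g) = g + 2*Y
v(S) = -6 (v(S) = (S + 2*(-3)) - S = (S - 6) - S = (-6 + S) - S = -6)
(343 + v(10))/(337 - 15) = (343 - 6)/(337 - 15) = 337/322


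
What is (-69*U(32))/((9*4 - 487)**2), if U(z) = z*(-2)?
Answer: 4416/203401 ≈ 0.021711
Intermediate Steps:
U(z) = -2*z
(-69*U(32))/((9*4 - 487)**2) = (-(-138)*32)/((9*4 - 487)**2) = (-69*(-64))/((36 - 487)**2) = 4416/((-451)**2) = 4416/203401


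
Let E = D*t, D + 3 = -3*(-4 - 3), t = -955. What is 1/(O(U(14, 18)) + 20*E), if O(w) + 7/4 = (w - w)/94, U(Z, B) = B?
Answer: -4/1375207 ≈ -2.9087e-6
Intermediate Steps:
D = 18 (D = -3 - 3*(-4 - 3) = -3 - 3*(-7) = -3 + 21 = 18)
E = -17190 (E = 18*(-955) = -17190)
O(w) = -7/4 (O(w) = -7/4 + (w - w)/94 = -7/4 + 0*(1/94) = -7/4 + 0 = -7/4)
1/(O(U(14, 18)) + 20*E) = 1/(-7/4 + 20*(-17190)) = 1/(-7/4 - 343800) = 1/(-1375207/4) = -4/1375207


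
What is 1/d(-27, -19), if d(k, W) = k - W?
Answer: -⅛ ≈ -0.12500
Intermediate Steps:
1/d(-27, -19) = 1/(-27 - 1*(-19)) = 1/(-27 + 19) = 1/(-8) = -⅛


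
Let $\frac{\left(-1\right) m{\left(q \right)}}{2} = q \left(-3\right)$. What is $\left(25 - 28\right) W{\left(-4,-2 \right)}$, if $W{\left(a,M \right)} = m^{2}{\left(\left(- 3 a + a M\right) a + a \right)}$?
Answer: $-762048$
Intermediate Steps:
$m{\left(q \right)} = 6 q$ ($m{\left(q \right)} = - 2 q \left(-3\right) = - 2 \left(- 3 q\right) = 6 q$)
$W{\left(a,M \right)} = \left(6 a + 6 a \left(- 3 a + M a\right)\right)^{2}$ ($W{\left(a,M \right)} = \left(6 \left(\left(- 3 a + a M\right) a + a\right)\right)^{2} = \left(6 \left(\left(- 3 a + M a\right) a + a\right)\right)^{2} = \left(6 \left(a \left(- 3 a + M a\right) + a\right)\right)^{2} = \left(6 \left(a + a \left(- 3 a + M a\right)\right)\right)^{2} = \left(6 a + 6 a \left(- 3 a + M a\right)\right)^{2}$)
$\left(25 - 28\right) W{\left(-4,-2 \right)} = \left(25 - 28\right) 36 \left(-4\right)^{2} \left(1 - -12 - -8\right)^{2} = - 3 \cdot 36 \cdot 16 \left(1 + 12 + 8\right)^{2} = - 3 \cdot 36 \cdot 16 \cdot 21^{2} = - 3 \cdot 36 \cdot 16 \cdot 441 = \left(-3\right) 254016 = -762048$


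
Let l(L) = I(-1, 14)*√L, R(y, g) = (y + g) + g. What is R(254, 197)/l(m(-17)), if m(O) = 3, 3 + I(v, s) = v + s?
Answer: 108*√3/5 ≈ 37.412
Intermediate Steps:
I(v, s) = -3 + s + v (I(v, s) = -3 + (v + s) = -3 + (s + v) = -3 + s + v)
R(y, g) = y + 2*g (R(y, g) = (g + y) + g = y + 2*g)
l(L) = 10*√L (l(L) = (-3 + 14 - 1)*√L = 10*√L)
R(254, 197)/l(m(-17)) = (254 + 2*197)/((10*√3)) = (254 + 394)*(√3/30) = 648*(√3/30) = 108*√3/5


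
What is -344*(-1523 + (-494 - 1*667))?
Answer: 923296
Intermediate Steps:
-344*(-1523 + (-494 - 1*667)) = -344*(-1523 + (-494 - 667)) = -344*(-1523 - 1161) = -344*(-2684) = 923296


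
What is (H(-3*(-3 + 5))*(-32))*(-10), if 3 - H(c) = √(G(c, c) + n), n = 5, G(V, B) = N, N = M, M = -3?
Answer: 960 - 320*√2 ≈ 507.45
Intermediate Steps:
N = -3
G(V, B) = -3
H(c) = 3 - √2 (H(c) = 3 - √(-3 + 5) = 3 - √2)
(H(-3*(-3 + 5))*(-32))*(-10) = ((3 - √2)*(-32))*(-10) = (-96 + 32*√2)*(-10) = 960 - 320*√2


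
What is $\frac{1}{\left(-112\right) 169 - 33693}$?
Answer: $- \frac{1}{52621} \approx -1.9004 \cdot 10^{-5}$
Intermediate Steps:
$\frac{1}{\left(-112\right) 169 - 33693} = \frac{1}{-18928 - 33693} = \frac{1}{-52621} = - \frac{1}{52621}$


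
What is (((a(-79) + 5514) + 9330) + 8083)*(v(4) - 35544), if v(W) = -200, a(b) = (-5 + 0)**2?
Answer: -820396288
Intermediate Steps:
a(b) = 25 (a(b) = (-5)**2 = 25)
(((a(-79) + 5514) + 9330) + 8083)*(v(4) - 35544) = (((25 + 5514) + 9330) + 8083)*(-200 - 35544) = ((5539 + 9330) + 8083)*(-35744) = (14869 + 8083)*(-35744) = 22952*(-35744) = -820396288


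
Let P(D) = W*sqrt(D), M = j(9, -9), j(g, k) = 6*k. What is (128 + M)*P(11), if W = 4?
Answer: 296*sqrt(11) ≈ 981.72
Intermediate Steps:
M = -54 (M = 6*(-9) = -54)
P(D) = 4*sqrt(D)
(128 + M)*P(11) = (128 - 54)*(4*sqrt(11)) = 74*(4*sqrt(11)) = 296*sqrt(11)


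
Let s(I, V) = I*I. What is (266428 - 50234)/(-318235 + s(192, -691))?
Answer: -216194/281371 ≈ -0.76836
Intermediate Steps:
s(I, V) = I**2
(266428 - 50234)/(-318235 + s(192, -691)) = (266428 - 50234)/(-318235 + 192**2) = 216194/(-318235 + 36864) = 216194/(-281371) = 216194*(-1/281371) = -216194/281371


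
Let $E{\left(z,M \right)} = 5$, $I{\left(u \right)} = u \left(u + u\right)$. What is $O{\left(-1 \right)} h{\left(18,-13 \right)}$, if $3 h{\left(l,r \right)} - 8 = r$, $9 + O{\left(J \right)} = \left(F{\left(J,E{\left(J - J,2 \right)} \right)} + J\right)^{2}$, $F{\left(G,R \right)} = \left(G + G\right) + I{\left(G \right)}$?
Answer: $\frac{40}{3} \approx 13.333$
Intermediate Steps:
$I{\left(u \right)} = 2 u^{2}$ ($I{\left(u \right)} = u 2 u = 2 u^{2}$)
$F{\left(G,R \right)} = 2 G + 2 G^{2}$ ($F{\left(G,R \right)} = \left(G + G\right) + 2 G^{2} = 2 G + 2 G^{2}$)
$O{\left(J \right)} = -9 + \left(J + 2 J \left(1 + J\right)\right)^{2}$ ($O{\left(J \right)} = -9 + \left(2 J \left(1 + J\right) + J\right)^{2} = -9 + \left(J + 2 J \left(1 + J\right)\right)^{2}$)
$h{\left(l,r \right)} = \frac{8}{3} + \frac{r}{3}$
$O{\left(-1 \right)} h{\left(18,-13 \right)} = \left(-9 + \left(-1\right)^{2} \left(3 + 2 \left(-1\right)\right)^{2}\right) \left(\frac{8}{3} + \frac{1}{3} \left(-13\right)\right) = \left(-9 + 1 \left(3 - 2\right)^{2}\right) \left(\frac{8}{3} - \frac{13}{3}\right) = \left(-9 + 1 \cdot 1^{2}\right) \left(- \frac{5}{3}\right) = \left(-9 + 1 \cdot 1\right) \left(- \frac{5}{3}\right) = \left(-9 + 1\right) \left(- \frac{5}{3}\right) = \left(-8\right) \left(- \frac{5}{3}\right) = \frac{40}{3}$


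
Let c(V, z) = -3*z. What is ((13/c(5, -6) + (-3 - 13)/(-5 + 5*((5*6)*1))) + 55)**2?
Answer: 21067651609/6812100 ≈ 3092.7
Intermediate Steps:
((13/c(5, -6) + (-3 - 13)/(-5 + 5*((5*6)*1))) + 55)**2 = ((13/((-3*(-6))) + (-3 - 13)/(-5 + 5*((5*6)*1))) + 55)**2 = ((13/18 - 16/(-5 + 5*(30*1))) + 55)**2 = ((13*(1/18) - 16/(-5 + 5*30)) + 55)**2 = ((13/18 - 16/(-5 + 150)) + 55)**2 = ((13/18 - 16/145) + 55)**2 = (1597/2610 + 55)**2 = (145147/2610)**2 = 21067651609/6812100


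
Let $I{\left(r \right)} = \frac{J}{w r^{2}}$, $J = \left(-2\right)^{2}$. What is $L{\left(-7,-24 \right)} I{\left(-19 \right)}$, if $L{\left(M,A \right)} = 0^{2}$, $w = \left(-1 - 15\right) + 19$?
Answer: $0$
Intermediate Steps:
$w = 3$ ($w = -16 + 19 = 3$)
$J = 4$
$I{\left(r \right)} = \frac{4}{3 r^{2}}$
$L{\left(M,A \right)} = 0$
$L{\left(-7,-24 \right)} I{\left(-19 \right)} = 0 \frac{4}{3 \cdot 361} = 0 \cdot \frac{4}{3} \cdot \frac{1}{361} = 0 \cdot \frac{4}{1083} = 0$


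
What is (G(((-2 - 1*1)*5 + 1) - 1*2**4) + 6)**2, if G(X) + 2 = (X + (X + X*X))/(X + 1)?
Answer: 524176/841 ≈ 623.28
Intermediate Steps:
G(X) = -2 + (X**2 + 2*X)/(1 + X) (G(X) = -2 + (X + (X + X*X))/(X + 1) = -2 + (X + (X + X**2))/(1 + X) = -2 + (X**2 + 2*X)/(1 + X))
(G(((-2 - 1*1)*5 + 1) - 1*2**4) + 6)**2 = ((-2 + (((-2 - 1*1)*5 + 1) - 1*2**4)**2)/(1 + (((-2 - 1*1)*5 + 1) - 1*2**4)) + 6)**2 = ((-2 + (((-2 - 1)*5 + 1) - 1*16)**2)/(1 + (((-2 - 1)*5 + 1) - 1*16)) + 6)**2 = ((-2 + ((-3*5 + 1) - 16)**2)/(1 + ((-3*5 + 1) - 16)) + 6)**2 = ((-2 + ((-15 + 1) - 16)**2)/(1 + ((-15 + 1) - 16)) + 6)**2 = ((-2 + (-14 - 16)**2)/(1 + (-14 - 16)) + 6)**2 = ((-2 + (-30)**2)/(1 - 30) + 6)**2 = ((-2 + 900)/(-29) + 6)**2 = (-1/29*898 + 6)**2 = (-898/29 + 6)**2 = (-724/29)**2 = 524176/841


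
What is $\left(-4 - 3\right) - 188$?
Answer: $-195$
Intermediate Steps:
$\left(-4 - 3\right) - 188 = -7 - 188 = -195$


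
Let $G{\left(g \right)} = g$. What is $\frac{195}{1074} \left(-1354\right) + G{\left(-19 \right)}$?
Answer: $- \frac{47406}{179} \approx -264.84$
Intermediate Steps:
$\frac{195}{1074} \left(-1354\right) + G{\left(-19 \right)} = \frac{195}{1074} \left(-1354\right) - 19 = 195 \cdot \frac{1}{1074} \left(-1354\right) - 19 = \frac{65}{358} \left(-1354\right) - 19 = - \frac{44005}{179} - 19 = - \frac{47406}{179}$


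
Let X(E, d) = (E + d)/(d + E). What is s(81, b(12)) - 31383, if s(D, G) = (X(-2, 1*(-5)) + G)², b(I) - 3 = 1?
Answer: -31358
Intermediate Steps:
b(I) = 4 (b(I) = 3 + 1 = 4)
X(E, d) = 1 (X(E, d) = (E + d)/(E + d) = 1)
s(D, G) = (1 + G)²
s(81, b(12)) - 31383 = (1 + 4)² - 31383 = 5² - 31383 = 25 - 31383 = -31358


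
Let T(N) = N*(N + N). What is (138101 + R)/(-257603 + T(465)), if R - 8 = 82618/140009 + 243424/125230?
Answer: 1210777348056793/1532824819104145 ≈ 0.78990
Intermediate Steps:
T(N) = 2*N² (T(N) = N*(2*N) = 2*N²)
R = 92347209758/8766663535 (R = 8 + (82618/140009 + 243424/125230) = 8 + (82618*(1/140009) + 243424*(1/125230)) = 8 + (82618/140009 + 121712/62615) = 8 + 22213901478/8766663535 = 92347209758/8766663535 ≈ 10.534)
(138101 + R)/(-257603 + T(465)) = (138101 + 92347209758/8766663535)/(-257603 + 2*465²) = 1210777348056793/(8766663535*(-257603 + 2*216225)) = 1210777348056793/(8766663535*(-257603 + 432450)) = (1210777348056793/8766663535)/174847 = (1210777348056793/8766663535)*(1/174847) = 1210777348056793/1532824819104145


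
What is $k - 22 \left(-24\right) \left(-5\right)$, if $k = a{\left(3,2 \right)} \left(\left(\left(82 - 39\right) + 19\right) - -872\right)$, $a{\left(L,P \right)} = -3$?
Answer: $-5442$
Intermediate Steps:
$k = -2802$ ($k = - 3 \left(\left(\left(82 - 39\right) + 19\right) - -872\right) = - 3 \left(\left(43 + 19\right) + 872\right) = - 3 \left(62 + 872\right) = \left(-3\right) 934 = -2802$)
$k - 22 \left(-24\right) \left(-5\right) = -2802 - 22 \left(-24\right) \left(-5\right) = -2802 - \left(-528\right) \left(-5\right) = -2802 - 2640 = -5442$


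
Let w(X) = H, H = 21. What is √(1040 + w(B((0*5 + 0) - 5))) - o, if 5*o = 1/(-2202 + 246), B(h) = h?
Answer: 1/9780 + √1061 ≈ 32.573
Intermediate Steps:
w(X) = 21
o = -1/9780 (o = 1/(5*(-2202 + 246)) = (⅕)/(-1956) = (⅕)*(-1/1956) = -1/9780 ≈ -0.00010225)
√(1040 + w(B((0*5 + 0) - 5))) - o = √(1040 + 21) - 1*(-1/9780) = √1061 + 1/9780 = 1/9780 + √1061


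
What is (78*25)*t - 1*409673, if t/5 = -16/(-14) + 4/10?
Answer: -2762411/7 ≈ -3.9463e+5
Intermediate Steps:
t = 54/7 (t = 5*(-16/(-14) + 4/10) = 5*(-16*(-1/14) + 4*(⅒)) = 5*(8/7 + ⅖) = 5*(54/35) = 54/7 ≈ 7.7143)
(78*25)*t - 1*409673 = (78*25)*(54/7) - 1*409673 = 1950*(54/7) - 409673 = 105300/7 - 409673 = -2762411/7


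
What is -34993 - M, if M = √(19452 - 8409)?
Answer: -34993 - 3*√1227 ≈ -35098.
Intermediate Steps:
M = 3*√1227 (M = √11043 = 3*√1227 ≈ 105.09)
-34993 - M = -34993 - 3*√1227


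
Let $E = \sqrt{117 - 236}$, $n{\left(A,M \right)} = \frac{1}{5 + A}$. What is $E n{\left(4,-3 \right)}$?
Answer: $\frac{i \sqrt{119}}{9} \approx 1.2121 i$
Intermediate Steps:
$E = i \sqrt{119}$ ($E = \sqrt{-119} = i \sqrt{119} \approx 10.909 i$)
$E n{\left(4,-3 \right)} = \frac{i \sqrt{119}}{5 + 4} = \frac{i \sqrt{119}}{9}$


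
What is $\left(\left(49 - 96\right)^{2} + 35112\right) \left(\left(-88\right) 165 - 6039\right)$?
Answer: $-767282439$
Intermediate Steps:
$\left(\left(49 - 96\right)^{2} + 35112\right) \left(\left(-88\right) 165 - 6039\right) = \left(\left(-47\right)^{2} + 35112\right) \left(-14520 - 6039\right) = \left(2209 + 35112\right) \left(-20559\right) = 37321 \left(-20559\right) = -767282439$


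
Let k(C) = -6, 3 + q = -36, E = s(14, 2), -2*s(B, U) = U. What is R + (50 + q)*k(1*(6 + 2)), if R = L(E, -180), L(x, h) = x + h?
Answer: -247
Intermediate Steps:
s(B, U) = -U/2
E = -1 (E = -1/2*2 = -1)
q = -39 (q = -3 - 36 = -39)
L(x, h) = h + x
R = -181 (R = -180 - 1 = -181)
R + (50 + q)*k(1*(6 + 2)) = -181 + (50 - 39)*(-6) = -181 + 11*(-6) = -181 - 66 = -247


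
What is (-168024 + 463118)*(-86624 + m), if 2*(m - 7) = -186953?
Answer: -53144511289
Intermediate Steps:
m = -186939/2 (m = 7 + (½)*(-186953) = 7 - 186953/2 = -186939/2 ≈ -93470.)
(-168024 + 463118)*(-86624 + m) = (-168024 + 463118)*(-86624 - 186939/2) = 295094*(-360187/2) = -53144511289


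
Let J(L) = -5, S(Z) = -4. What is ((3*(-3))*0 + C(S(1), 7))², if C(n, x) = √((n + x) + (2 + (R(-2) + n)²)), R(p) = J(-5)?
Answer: 86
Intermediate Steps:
R(p) = -5
C(n, x) = √(2 + n + x + (-5 + n)²) (C(n, x) = √((n + x) + (2 + (-5 + n)²)) = √(2 + n + x + (-5 + n)²))
((3*(-3))*0 + C(S(1), 7))² = ((3*(-3))*0 + √(2 - 4 + 7 + (-5 - 4)²))² = (-9*0 + √(2 - 4 + 7 + (-9)²))² = (0 + √(2 - 4 + 7 + 81))² = (0 + √86)² = (√86)² = 86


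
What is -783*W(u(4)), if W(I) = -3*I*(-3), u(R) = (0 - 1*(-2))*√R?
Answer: -28188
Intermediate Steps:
u(R) = 2*√R (u(R) = (0 + 2)*√R = 2*√R)
W(I) = 9*I
-783*W(u(4)) = -7047*2*√4 = -7047*2*2 = -7047*4 = -783*36 = -28188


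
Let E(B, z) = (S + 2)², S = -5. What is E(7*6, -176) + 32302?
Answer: 32311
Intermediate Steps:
E(B, z) = 9 (E(B, z) = (-5 + 2)² = (-3)² = 9)
E(7*6, -176) + 32302 = 9 + 32302 = 32311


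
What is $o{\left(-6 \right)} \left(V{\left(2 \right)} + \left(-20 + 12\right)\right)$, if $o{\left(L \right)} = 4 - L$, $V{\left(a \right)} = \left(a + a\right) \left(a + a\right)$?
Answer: $80$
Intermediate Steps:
$V{\left(a \right)} = 4 a^{2}$ ($V{\left(a \right)} = 2 a 2 a = 4 a^{2}$)
$o{\left(-6 \right)} \left(V{\left(2 \right)} + \left(-20 + 12\right)\right) = \left(4 - -6\right) \left(4 \cdot 2^{2} + \left(-20 + 12\right)\right) = \left(4 + 6\right) \left(4 \cdot 4 - 8\right) = 10 \left(16 - 8\right) = 10 \cdot 8 = 80$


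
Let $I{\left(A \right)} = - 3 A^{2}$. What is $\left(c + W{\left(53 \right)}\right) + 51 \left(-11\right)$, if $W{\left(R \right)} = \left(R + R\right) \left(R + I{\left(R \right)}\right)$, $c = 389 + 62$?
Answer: $-887754$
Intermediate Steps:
$c = 451$
$W{\left(R \right)} = 2 R \left(R - 3 R^{2}\right)$ ($W{\left(R \right)} = \left(R + R\right) \left(R - 3 R^{2}\right) = 2 R \left(R - 3 R^{2}\right)$)
$\left(c + W{\left(53 \right)}\right) + 51 \left(-11\right) = \left(451 + 53^{2} \left(2 - 318\right)\right) + 51 \left(-11\right) = \left(451 + 2809 \left(2 - 318\right)\right) - 561 = \left(451 + 2809 \left(-316\right)\right) - 561 = \left(451 - 887644\right) - 561 = -887193 - 561 = -887754$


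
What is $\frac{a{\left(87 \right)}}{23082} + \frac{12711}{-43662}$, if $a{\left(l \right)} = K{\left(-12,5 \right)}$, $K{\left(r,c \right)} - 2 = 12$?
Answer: $- \frac{2568281}{8840406} \approx -0.29052$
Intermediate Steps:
$K{\left(r,c \right)} = 14$ ($K{\left(r,c \right)} = 2 + 12 = 14$)
$a{\left(l \right)} = 14$
$\frac{a{\left(87 \right)}}{23082} + \frac{12711}{-43662} = \frac{14}{23082} + \frac{12711}{-43662} = 14 \cdot \frac{1}{23082} + 12711 \left(- \frac{1}{43662}\right) = \frac{7}{11541} - \frac{223}{766} = - \frac{2568281}{8840406}$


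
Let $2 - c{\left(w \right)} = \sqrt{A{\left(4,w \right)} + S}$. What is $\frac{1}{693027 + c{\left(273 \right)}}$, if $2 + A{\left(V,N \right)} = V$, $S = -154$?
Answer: $\frac{693029}{480289194993} + \frac{2 i \sqrt{38}}{480289194993} \approx 1.4429 \cdot 10^{-6} + 2.567 \cdot 10^{-11} i$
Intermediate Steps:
$A{\left(V,N \right)} = -2 + V$
$c{\left(w \right)} = 2 - 2 i \sqrt{38}$ ($c{\left(w \right)} = 2 - \sqrt{\left(-2 + 4\right) - 154} = 2 - \sqrt{2 - 154} = 2 - \sqrt{-152} = 2 - 2 i \sqrt{38}$)
$\frac{1}{693027 + c{\left(273 \right)}} = \frac{1}{693027 + \left(2 - 2 i \sqrt{38}\right)} = \frac{1}{693029 - 2 i \sqrt{38}}$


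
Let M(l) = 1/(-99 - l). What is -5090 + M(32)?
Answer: -666791/131 ≈ -5090.0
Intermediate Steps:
-5090 + M(32) = -5090 - 1/(99 + 32) = -5090 - 1/131 = -666791/131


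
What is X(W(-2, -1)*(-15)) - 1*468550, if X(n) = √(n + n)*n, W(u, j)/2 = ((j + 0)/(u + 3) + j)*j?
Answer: -468550 - 120*I*√30 ≈ -4.6855e+5 - 657.27*I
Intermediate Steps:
W(u, j) = 2*j*(j + j/(3 + u)) (W(u, j) = 2*(((j + 0)/(u + 3) + j)*j) = 2*((j/(3 + u) + j)*j) = 2*((j + j/(3 + u))*j) = 2*(j*(j + j/(3 + u))) = 2*j*(j + j/(3 + u)))
X(n) = √2*n^(3/2) (X(n) = √(2*n)*n = (√2*√n)*n = √2*n^(3/2))
X(W(-2, -1)*(-15)) - 1*468550 = √2*((2*(-1)²*(4 - 2)/(3 - 2))*(-15))^(3/2) - 1*468550 = √2*((2*1*2/1)*(-15))^(3/2) - 468550 = √2*((2*1*1*2)*(-15))^(3/2) - 468550 = √2*(4*(-15))^(3/2) - 468550 = √2*(-60)^(3/2) - 468550 = √2*(-120*I*√15) - 468550 = -120*I*√30 - 468550 = -468550 - 120*I*√30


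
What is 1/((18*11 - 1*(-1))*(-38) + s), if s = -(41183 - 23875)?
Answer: -1/24870 ≈ -4.0209e-5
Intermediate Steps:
s = -17308 (s = -1*17308 = -17308)
1/((18*11 - 1*(-1))*(-38) + s) = 1/((18*11 - 1*(-1))*(-38) - 17308) = 1/((198 + 1)*(-38) - 17308) = 1/(199*(-38) - 17308) = 1/(-7562 - 17308) = 1/(-24870) = -1/24870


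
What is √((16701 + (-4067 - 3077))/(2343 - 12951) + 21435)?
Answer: √150748247949/2652 ≈ 146.40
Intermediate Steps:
√((16701 + (-4067 - 3077))/(2343 - 12951) + 21435) = √((16701 - 7144)/(-10608) + 21435) = √(9557*(-1/10608) + 21435) = √(-9557/10608 + 21435) = √(227372923/10608) = √150748247949/2652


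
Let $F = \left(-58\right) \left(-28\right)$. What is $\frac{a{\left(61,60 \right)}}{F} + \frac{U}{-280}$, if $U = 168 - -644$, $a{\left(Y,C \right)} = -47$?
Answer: $- \frac{23783}{8120} \approx -2.9289$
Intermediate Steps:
$U = 812$ ($U = 168 + 644 = 812$)
$F = 1624$
$\frac{a{\left(61,60 \right)}}{F} + \frac{U}{-280} = - \frac{47}{1624} + \frac{812}{-280} = \left(-47\right) \frac{1}{1624} + 812 \left(- \frac{1}{280}\right) = - \frac{47}{1624} - \frac{29}{10} = - \frac{23783}{8120}$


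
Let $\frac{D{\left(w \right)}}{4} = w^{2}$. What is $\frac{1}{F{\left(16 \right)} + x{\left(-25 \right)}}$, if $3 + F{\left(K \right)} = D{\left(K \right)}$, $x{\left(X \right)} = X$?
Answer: $\frac{1}{996} \approx 0.001004$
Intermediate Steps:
$D{\left(w \right)} = 4 w^{2}$
$F{\left(K \right)} = -3 + 4 K^{2}$
$\frac{1}{F{\left(16 \right)} + x{\left(-25 \right)}} = \frac{1}{\left(-3 + 4 \cdot 16^{2}\right) - 25} = \frac{1}{\left(-3 + 4 \cdot 256\right) - 25} = \frac{1}{\left(-3 + 1024\right) - 25} = \frac{1}{1021 - 25} = \frac{1}{996}$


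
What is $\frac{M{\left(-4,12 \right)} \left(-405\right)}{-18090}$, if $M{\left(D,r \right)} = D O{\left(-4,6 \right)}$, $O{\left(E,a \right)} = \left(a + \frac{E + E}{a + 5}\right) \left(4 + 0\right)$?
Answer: $- \frac{1392}{737} \approx -1.8887$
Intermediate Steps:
$O{\left(E,a \right)} = 4 a + \frac{8 E}{5 + a}$ ($O{\left(E,a \right)} = \left(a + \frac{2 E}{5 + a}\right) 4 = 4 a + \frac{8 E}{5 + a}$)
$M{\left(D,r \right)} = \frac{232 D}{11}$ ($M{\left(D,r \right)} = D \frac{4 \left(6^{2} + 2 \left(-4\right) + 5 \cdot 6\right)}{5 + 6} = D \frac{4 \left(36 - 8 + 30\right)}{11} = D 4 \cdot \frac{1}{11} \cdot 58 = D \frac{232}{11} = \frac{232 D}{11}$)
$\frac{M{\left(-4,12 \right)} \left(-405\right)}{-18090} = \frac{\frac{232}{11} \left(-4\right) \left(-405\right)}{-18090} = \left(- \frac{928}{11}\right) \left(-405\right) \left(- \frac{1}{18090}\right) = \frac{375840}{11} \left(- \frac{1}{18090}\right) = - \frac{1392}{737}$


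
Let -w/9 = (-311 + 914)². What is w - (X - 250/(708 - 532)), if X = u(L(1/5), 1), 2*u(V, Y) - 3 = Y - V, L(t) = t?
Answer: -1439891851/440 ≈ -3.2725e+6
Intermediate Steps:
u(V, Y) = 3/2 + Y/2 - V/2 (u(V, Y) = 3/2 + (Y - V)/2 = 3/2 + (Y/2 - V/2) = 3/2 + Y/2 - V/2)
X = 19/10 (X = 3/2 + (½)*1 - ½/5 = 3/2 + ½ - ½*⅕ = 3/2 + ½ - ⅒ = 19/10 ≈ 1.9000)
w = -3272481 (w = -9*(-311 + 914)² = -9*603² = -9*363609 = -3272481)
w - (X - 250/(708 - 532)) = -3272481 - (19/10 - 250/(708 - 532)) = -3272481 - (19/10 - 250/176) = -3272481 - (19/10 - 250*1/176) = -3272481 - (19/10 - 125/88) = -3272481 - 1*211/440 = -3272481 - 211/440 = -1439891851/440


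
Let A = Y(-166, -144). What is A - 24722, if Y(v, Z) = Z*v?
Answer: -818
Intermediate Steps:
A = 23904 (A = -144*(-166) = 23904)
A - 24722 = 23904 - 24722 = -818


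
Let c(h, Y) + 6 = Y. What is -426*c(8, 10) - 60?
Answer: -1764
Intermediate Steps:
c(h, Y) = -6 + Y
-426*c(8, 10) - 60 = -426*(-6 + 10) - 60 = -426*4 - 60 = -1704 - 60 = -1764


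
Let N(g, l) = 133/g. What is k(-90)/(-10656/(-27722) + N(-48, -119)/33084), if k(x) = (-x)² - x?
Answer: 180275917610880/8459190983 ≈ 21311.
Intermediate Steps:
k(x) = x² - x
k(-90)/(-10656/(-27722) + N(-48, -119)/33084) = (-90*(-1 - 90))/(-10656/(-27722) + (133/(-48))/33084) = (-90*(-91))/(-10656*(-1/27722) + (133*(-1/48))*(1/33084)) = 8190/(5328/13861 - 133/48*1/33084) = 8190/(5328/13861 - 133/1588032) = 8190/(8459190983/22011711552) = 8190*(22011711552/8459190983) = 180275917610880/8459190983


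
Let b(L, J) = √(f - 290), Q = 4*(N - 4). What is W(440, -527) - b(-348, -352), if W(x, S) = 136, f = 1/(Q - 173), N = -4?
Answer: 136 - I*√12187455/205 ≈ 136.0 - 17.03*I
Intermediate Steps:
Q = -32 (Q = 4*(-4 - 4) = 4*(-8) = -32)
f = -1/205 (f = 1/(-32 - 173) = 1/(-205) = -1/205 ≈ -0.0048781)
b(L, J) = I*√12187455/205 (b(L, J) = √(-1/205 - 290) = √(-59451/205) = I*√12187455/205)
W(440, -527) - b(-348, -352) = 136 - I*√12187455/205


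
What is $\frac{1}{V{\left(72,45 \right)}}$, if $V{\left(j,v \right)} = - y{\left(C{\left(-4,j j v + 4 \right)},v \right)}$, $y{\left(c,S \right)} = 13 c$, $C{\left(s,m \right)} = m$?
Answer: $- \frac{1}{3032692} \approx -3.2974 \cdot 10^{-7}$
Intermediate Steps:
$V{\left(j,v \right)} = -52 - 13 v j^{2}$ ($V{\left(j,v \right)} = - 13 \left(j j v + 4\right) = - 13 \left(j^{2} v + 4\right) = - 13 \left(v j^{2} + 4\right) = - 13 \left(4 + v j^{2}\right) = - (52 + 13 v j^{2}) = -52 - 13 v j^{2}$)
$\frac{1}{V{\left(72,45 \right)}} = \frac{1}{-52 - 585 \cdot 72^{2}} = \frac{1}{-52 - 585 \cdot 5184} = \frac{1}{-52 - 3032640} = \frac{1}{-3032692} = - \frac{1}{3032692}$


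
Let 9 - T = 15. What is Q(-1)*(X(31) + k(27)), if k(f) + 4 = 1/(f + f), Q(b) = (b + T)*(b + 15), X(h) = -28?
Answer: 84623/27 ≈ 3134.2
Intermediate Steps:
T = -6 (T = 9 - 1*15 = 9 - 15 = -6)
Q(b) = (-6 + b)*(15 + b) (Q(b) = (b - 6)*(b + 15) = (-6 + b)*(15 + b))
k(f) = -4 + 1/(2*f) (k(f) = -4 + 1/(f + f) = -4 + 1/(2*f))
Q(-1)*(X(31) + k(27)) = (-90 + (-1)² + 9*(-1))*(-28 + (-4 + (½)/27)) = (-90 + 1 - 9)*(-28 + (-4 + (½)*(1/27))) = -98*(-28 + (-4 + 1/54)) = -98*(-28 - 215/54) = -98*(-1727/54) = 84623/27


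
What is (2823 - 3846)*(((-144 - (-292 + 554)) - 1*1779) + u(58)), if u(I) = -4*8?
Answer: 2267991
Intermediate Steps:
u(I) = -32
(2823 - 3846)*(((-144 - (-292 + 554)) - 1*1779) + u(58)) = (2823 - 3846)*(((-144 - (-292 + 554)) - 1*1779) - 32) = -1023*(((-144 - 1*262) - 1779) - 32) = -1023*(((-144 - 262) - 1779) - 32) = -1023*((-406 - 1779) - 32) = -1023*(-2185 - 32) = -1023*(-2217) = 2267991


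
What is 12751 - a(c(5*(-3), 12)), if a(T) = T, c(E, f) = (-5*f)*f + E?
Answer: 13486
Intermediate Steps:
c(E, f) = E - 5*f² (c(E, f) = -5*f² + E = E - 5*f²)
12751 - a(c(5*(-3), 12)) = 12751 - (5*(-3) - 5*12²) = 12751 - (-15 - 5*144) = 12751 - (-15 - 720) = 12751 - 1*(-735) = 12751 + 735 = 13486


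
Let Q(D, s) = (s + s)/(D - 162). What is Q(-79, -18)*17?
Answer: 612/241 ≈ 2.5394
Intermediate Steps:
Q(D, s) = 2*s/(-162 + D) (Q(D, s) = (2*s)/(-162 + D) = 2*s/(-162 + D))
Q(-79, -18)*17 = (2*(-18)/(-162 - 79))*17 = (2*(-18)/(-241))*17 = (2*(-18)*(-1/241))*17 = (36/241)*17 = 612/241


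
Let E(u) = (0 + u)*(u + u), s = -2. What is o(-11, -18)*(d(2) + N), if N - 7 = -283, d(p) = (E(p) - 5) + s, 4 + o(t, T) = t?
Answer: 4125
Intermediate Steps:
o(t, T) = -4 + t
E(u) = 2*u² (E(u) = u*(2*u) = 2*u²)
d(p) = -7 + 2*p² (d(p) = (2*p² - 5) - 2 = (-5 + 2*p²) - 2 = -7 + 2*p²)
N = -276 (N = 7 - 283 = -276)
o(-11, -18)*(d(2) + N) = (-4 - 11)*((-7 + 2*2²) - 276) = -15*((-7 + 2*4) - 276) = -15*((-7 + 8) - 276) = -15*(1 - 276) = -15*(-275) = 4125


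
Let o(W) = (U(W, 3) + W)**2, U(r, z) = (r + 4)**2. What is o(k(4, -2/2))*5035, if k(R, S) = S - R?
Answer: 80560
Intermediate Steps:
U(r, z) = (4 + r)**2
o(W) = (W + (4 + W)**2)**2 (o(W) = ((4 + W)**2 + W)**2 = (W + (4 + W)**2)**2)
o(k(4, -2/2))*5035 = ((-2/2 - 1*4) + (4 + (-2/2 - 1*4))**2)**2*5035 = ((-2*1/2 - 4) + (4 + (-2*1/2 - 4))**2)**2*5035 = ((-1 - 4) + (4 + (-1 - 4))**2)**2*5035 = (-5 + (4 - 5)**2)**2*5035 = (-5 + (-1)**2)**2*5035 = (-5 + 1)**2*5035 = (-4)**2*5035 = 16*5035 = 80560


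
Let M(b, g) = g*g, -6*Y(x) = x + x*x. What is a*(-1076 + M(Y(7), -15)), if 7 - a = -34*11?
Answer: -324231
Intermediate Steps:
Y(x) = -x/6 - x²/6 (Y(x) = -(x + x*x)/6 = -(x + x²)/6 = -x/6 - x²/6)
a = 381 (a = 7 - (-34)*11 = 7 - 1*(-374) = 7 + 374 = 381)
M(b, g) = g²
a*(-1076 + M(Y(7), -15)) = 381*(-1076 + (-15)²) = 381*(-1076 + 225) = 381*(-851) = -324231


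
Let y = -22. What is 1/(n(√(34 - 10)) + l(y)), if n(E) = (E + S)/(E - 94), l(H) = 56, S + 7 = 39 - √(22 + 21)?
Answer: 2*(47 - √6)/(5232 + √43 - 114*√6) ≈ 0.017966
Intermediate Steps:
S = 32 - √43 (S = -7 + (39 - √(22 + 21)) = -7 + (39 - √43) = 32 - √43 ≈ 25.443)
n(E) = (32 + E - √43)/(-94 + E) (n(E) = (E + (32 - √43))/(E - 94) = (32 + E - √43)/(-94 + E))
1/(n(√(34 - 10)) + l(y)) = 1/((32 + √(34 - 10) - √43)/(-94 + √(34 - 10)) + 56) = 1/((32 + √24 - √43)/(-94 + √24) + 56) = 1/((32 + 2*√6 - √43)/(-94 + 2*√6) + 56) = 1/((32 - √43 + 2*√6)/(-94 + 2*√6) + 56) = 1/(56 + (32 - √43 + 2*√6)/(-94 + 2*√6))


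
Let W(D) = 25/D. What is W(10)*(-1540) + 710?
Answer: -3140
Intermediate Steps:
W(10)*(-1540) + 710 = (25/10)*(-1540) + 710 = (25*(⅒))*(-1540) + 710 = (5/2)*(-1540) + 710 = -3850 + 710 = -3140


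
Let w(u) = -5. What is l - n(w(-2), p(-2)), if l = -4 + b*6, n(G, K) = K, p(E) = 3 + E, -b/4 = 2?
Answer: -53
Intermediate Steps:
b = -8 (b = -4*2 = -8)
l = -52 (l = -4 - 8*6 = -4 - 48 = -52)
l - n(w(-2), p(-2)) = -52 - (3 - 2) = -52 - 1*1 = -52 - 1 = -53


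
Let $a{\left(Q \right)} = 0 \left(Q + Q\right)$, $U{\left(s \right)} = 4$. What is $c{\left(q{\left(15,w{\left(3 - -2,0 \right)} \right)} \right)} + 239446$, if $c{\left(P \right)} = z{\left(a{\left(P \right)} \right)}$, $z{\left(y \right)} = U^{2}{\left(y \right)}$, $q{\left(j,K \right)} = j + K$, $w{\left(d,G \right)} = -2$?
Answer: $239462$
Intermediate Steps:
$q{\left(j,K \right)} = K + j$
$a{\left(Q \right)} = 0$ ($a{\left(Q \right)} = 0 \cdot 2 Q = 0$)
$z{\left(y \right)} = 16$ ($z{\left(y \right)} = 4^{2} = 16$)
$c{\left(P \right)} = 16$
$c{\left(q{\left(15,w{\left(3 - -2,0 \right)} \right)} \right)} + 239446 = 16 + 239446 = 239462$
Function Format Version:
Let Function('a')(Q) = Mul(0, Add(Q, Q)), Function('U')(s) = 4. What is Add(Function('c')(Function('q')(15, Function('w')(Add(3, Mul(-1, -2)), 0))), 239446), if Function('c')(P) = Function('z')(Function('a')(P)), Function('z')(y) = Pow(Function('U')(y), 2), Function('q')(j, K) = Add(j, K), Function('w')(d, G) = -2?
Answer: 239462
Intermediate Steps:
Function('q')(j, K) = Add(K, j)
Function('a')(Q) = 0 (Function('a')(Q) = Mul(0, Mul(2, Q)) = 0)
Function('z')(y) = 16 (Function('z')(y) = Pow(4, 2) = 16)
Function('c')(P) = 16
Add(Function('c')(Function('q')(15, Function('w')(Add(3, Mul(-1, -2)), 0))), 239446) = Add(16, 239446) = 239462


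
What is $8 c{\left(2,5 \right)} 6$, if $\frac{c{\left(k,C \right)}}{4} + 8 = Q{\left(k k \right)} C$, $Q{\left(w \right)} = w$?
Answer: $2304$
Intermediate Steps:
$c{\left(k,C \right)} = -32 + 4 C k^{2}$ ($c{\left(k,C \right)} = -32 + 4 k k C = -32 + 4 k^{2} C = -32 + 4 C k^{2}$)
$8 c{\left(2,5 \right)} 6 = 8 \left(-32 + 4 \cdot 5 \cdot 2^{2}\right) 6 = 8 \left(-32 + 4 \cdot 5 \cdot 4\right) 6 = 8 \left(-32 + 80\right) 6 = 8 \cdot 48 \cdot 6 = 384 \cdot 6 = 2304$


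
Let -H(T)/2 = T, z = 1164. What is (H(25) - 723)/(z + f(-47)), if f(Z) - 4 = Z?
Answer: -773/1121 ≈ -0.68956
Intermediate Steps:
f(Z) = 4 + Z
H(T) = -2*T
(H(25) - 723)/(z + f(-47)) = (-2*25 - 723)/(1164 + (4 - 47)) = (-50 - 723)/(1164 - 43) = -773/1121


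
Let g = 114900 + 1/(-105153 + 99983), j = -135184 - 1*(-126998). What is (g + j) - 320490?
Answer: -1105221921/5170 ≈ -2.1378e+5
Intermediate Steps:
j = -8186 (j = -135184 + 126998 = -8186)
g = 594032999/5170 (g = 114900 + 1/(-5170) = 114900 - 1/5170 = 594032999/5170 ≈ 1.1490e+5)
(g + j) - 320490 = (594032999/5170 - 8186) - 320490 = 551711379/5170 - 320490 = -1105221921/5170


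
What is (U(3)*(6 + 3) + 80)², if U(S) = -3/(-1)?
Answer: 11449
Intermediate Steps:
U(S) = 3 (U(S) = -3*(-1) = 3)
(U(3)*(6 + 3) + 80)² = (3*(6 + 3) + 80)² = (3*9 + 80)² = (27 + 80)² = 107² = 11449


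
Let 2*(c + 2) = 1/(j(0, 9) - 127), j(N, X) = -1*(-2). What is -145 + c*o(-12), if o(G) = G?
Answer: -15119/125 ≈ -120.95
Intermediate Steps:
j(N, X) = 2
c = -501/250 (c = -2 + 1/(2*(2 - 127)) = -2 + (½)/(-125) = -2 + (½)*(-1/125) = -2 - 1/250 = -501/250 ≈ -2.0040)
-145 + c*o(-12) = -145 - 501/250*(-12) = -145 + 3006/125 = -15119/125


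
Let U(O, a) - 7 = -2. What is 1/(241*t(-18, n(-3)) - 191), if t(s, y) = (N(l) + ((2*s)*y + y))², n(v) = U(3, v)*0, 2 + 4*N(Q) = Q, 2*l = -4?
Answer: 1/50 ≈ 0.020000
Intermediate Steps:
l = -2 (l = (½)*(-4) = -2)
N(Q) = -½ + Q/4
U(O, a) = 5 (U(O, a) = 7 - 2 = 5)
n(v) = 0 (n(v) = 5*0 = 0)
t(s, y) = (-1 + y + 2*s*y)² (t(s, y) = ((-½ + (¼)*(-2)) + ((2*s)*y + y))² = ((-½ - ½) + (2*s*y + y))² = (-1 + (y + 2*s*y))² = (-1 + y + 2*s*y)²)
1/(241*t(-18, n(-3)) - 191) = 1/(241*(-1 + 0 + 2*(-18)*0)² - 191) = 1/(241*(-1 + 0 + 0)² - 191) = 1/(241*(-1)² - 191) = 1/(241*1 - 191) = 1/(241 - 191) = 1/50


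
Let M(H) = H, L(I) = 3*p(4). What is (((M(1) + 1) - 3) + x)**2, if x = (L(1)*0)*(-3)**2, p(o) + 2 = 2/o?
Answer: 1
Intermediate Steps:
p(o) = -2 + 2/o
L(I) = -9/2 (L(I) = 3*(-2 + 2/4) = 3*(-2 + 2*(1/4)) = 3*(-2 + 1/2) = 3*(-3/2) = -9/2)
x = 0 (x = -9/2*0*(-3)**2 = 0*9 = 0)
(((M(1) + 1) - 3) + x)**2 = (((1 + 1) - 3) + 0)**2 = ((2 - 3) + 0)**2 = (-1 + 0)**2 = (-1)**2 = 1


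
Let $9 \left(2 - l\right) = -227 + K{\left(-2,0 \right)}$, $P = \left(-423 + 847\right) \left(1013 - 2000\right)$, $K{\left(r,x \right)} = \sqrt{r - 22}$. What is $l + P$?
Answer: $- \frac{3766147}{9} - \frac{2 i \sqrt{6}}{9} \approx -4.1846 \cdot 10^{5} - 0.54433 i$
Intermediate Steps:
$K{\left(r,x \right)} = \sqrt{-22 + r}$
$P = -418488$ ($P = 424 \left(-987\right) = -418488$)
$l = \frac{245}{9} - \frac{2 i \sqrt{6}}{9}$ ($l = 2 - \frac{-227 + \sqrt{-22 - 2}}{9} = 2 - \frac{-227 + \sqrt{-24}}{9} = 2 - \frac{-227 + 2 i \sqrt{6}}{9} = 2 + \left(\frac{227}{9} - \frac{2 i \sqrt{6}}{9}\right) = \frac{245}{9} - \frac{2 i \sqrt{6}}{9} \approx 27.222 - 0.54433 i$)
$l + P = \left(\frac{245}{9} - \frac{2 i \sqrt{6}}{9}\right) - 418488 = - \frac{3766147}{9} - \frac{2 i \sqrt{6}}{9}$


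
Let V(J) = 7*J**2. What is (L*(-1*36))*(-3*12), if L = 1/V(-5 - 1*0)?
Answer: 1296/175 ≈ 7.4057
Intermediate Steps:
L = 1/175 (L = 1/(7*(-5 - 1*0)**2) = 1/(7*(-5 + 0)**2) = 1/(7*(-5)**2) = 1/(7*25) = 1/175 ≈ 0.0057143)
(L*(-1*36))*(-3*12) = ((-1*36)/175)*(-3*12) = ((1/175)*(-36))*(-36) = -36/175*(-36) = 1296/175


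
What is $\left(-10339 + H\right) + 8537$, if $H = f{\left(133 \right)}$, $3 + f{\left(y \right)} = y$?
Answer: $-1672$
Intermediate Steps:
$f{\left(y \right)} = -3 + y$
$H = 130$ ($H = -3 + 133 = 130$)
$\left(-10339 + H\right) + 8537 = \left(-10339 + 130\right) + 8537 = -10209 + 8537 = -1672$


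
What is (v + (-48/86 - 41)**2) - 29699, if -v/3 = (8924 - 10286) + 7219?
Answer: -84208861/1849 ≈ -45543.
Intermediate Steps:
v = -17571 (v = -3*((8924 - 10286) + 7219) = -3*(-1362 + 7219) = -3*5857 = -17571)
(v + (-48/86 - 41)**2) - 29699 = (-17571 + (-48/86 - 41)**2) - 29699 = (-17571 + (-48*1/86 - 41)**2) - 29699 = (-17571 + (-24/43 - 41)**2) - 29699 = (-17571 + (-1787/43)**2) - 29699 = (-17571 + 3193369/1849) - 29699 = -29295410/1849 - 29699 = -84208861/1849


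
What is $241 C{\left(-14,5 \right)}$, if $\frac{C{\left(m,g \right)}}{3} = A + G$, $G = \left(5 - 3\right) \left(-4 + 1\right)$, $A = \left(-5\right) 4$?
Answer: $-18798$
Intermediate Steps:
$A = -20$
$G = -6$ ($G = 2 \left(-3\right) = -6$)
$C{\left(m,g \right)} = -78$ ($C{\left(m,g \right)} = 3 \left(-20 - 6\right) = 3 \left(-26\right) = -78$)
$241 C{\left(-14,5 \right)} = 241 \left(-78\right) = -18798$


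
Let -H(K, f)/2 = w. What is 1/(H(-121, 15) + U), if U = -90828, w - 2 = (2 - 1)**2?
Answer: -1/90834 ≈ -1.1009e-5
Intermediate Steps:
w = 3 (w = 2 + (2 - 1)**2 = 2 + 1**2 = 2 + 1 = 3)
H(K, f) = -6 (H(K, f) = -2*3 = -6)
1/(H(-121, 15) + U) = 1/(-6 - 90828) = 1/(-90834) = -1/90834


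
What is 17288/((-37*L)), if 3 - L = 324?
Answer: 17288/11877 ≈ 1.4556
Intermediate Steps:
L = -321 (L = 3 - 1*324 = 3 - 324 = -321)
17288/((-37*L)) = 17288/((-37*(-321))) = 17288/11877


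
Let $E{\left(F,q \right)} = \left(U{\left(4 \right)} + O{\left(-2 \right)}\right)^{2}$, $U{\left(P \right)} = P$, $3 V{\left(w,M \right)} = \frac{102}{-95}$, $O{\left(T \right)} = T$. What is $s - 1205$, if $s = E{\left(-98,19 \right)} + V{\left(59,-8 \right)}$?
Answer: $- \frac{114129}{95} \approx -1201.4$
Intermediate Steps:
$V{\left(w,M \right)} = - \frac{34}{95}$ ($V{\left(w,M \right)} = \frac{102 \frac{1}{-95}}{3} = \frac{102 \left(- \frac{1}{95}\right)}{3} = \frac{1}{3} \left(- \frac{102}{95}\right) = - \frac{34}{95}$)
$E{\left(F,q \right)} = 4$ ($E{\left(F,q \right)} = \left(4 - 2\right)^{2} = 2^{2} = 4$)
$s = \frac{346}{95}$ ($s = 4 - \frac{34}{95} = \frac{346}{95} \approx 3.6421$)
$s - 1205 = \frac{346}{95} - 1205 = - \frac{114129}{95}$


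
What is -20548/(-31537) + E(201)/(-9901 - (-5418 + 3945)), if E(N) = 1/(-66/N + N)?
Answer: 211671219191/324872556820 ≈ 0.65155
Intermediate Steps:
E(N) = 1/(N - 66/N)
-20548/(-31537) + E(201)/(-9901 - (-5418 + 3945)) = -20548/(-31537) + (201/(-66 + 201²))/(-9901 - (-5418 + 3945)) = -20548*(-1/31537) + (201/(-66 + 40401))/(-9901 - 1*(-1473)) = 1868/2867 + (201/40335)/(-9901 + 1473) = 1868/2867 + (201*(1/40335))/(-8428) = 1868/2867 + (67/13445)*(-1/8428) = 1868/2867 - 67/113314460 = 211671219191/324872556820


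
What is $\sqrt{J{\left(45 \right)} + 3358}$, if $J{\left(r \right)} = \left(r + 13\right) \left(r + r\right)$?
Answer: $\sqrt{8578} \approx 92.617$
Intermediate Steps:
$J{\left(r \right)} = 2 r \left(13 + r\right)$ ($J{\left(r \right)} = \left(13 + r\right) 2 r = 2 r \left(13 + r\right)$)
$\sqrt{J{\left(45 \right)} + 3358} = \sqrt{2 \cdot 45 \left(13 + 45\right) + 3358} = \sqrt{2 \cdot 45 \cdot 58 + 3358} = \sqrt{5220 + 3358} = \sqrt{8578}$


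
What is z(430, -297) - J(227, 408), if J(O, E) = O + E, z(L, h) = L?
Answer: -205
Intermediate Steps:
J(O, E) = E + O
z(430, -297) - J(227, 408) = 430 - (408 + 227) = 430 - 1*635 = 430 - 635 = -205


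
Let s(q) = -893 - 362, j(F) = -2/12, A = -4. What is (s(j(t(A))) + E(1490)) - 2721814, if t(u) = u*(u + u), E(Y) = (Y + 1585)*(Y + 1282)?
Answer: 5800831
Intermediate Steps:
E(Y) = (1282 + Y)*(1585 + Y) (E(Y) = (1585 + Y)*(1282 + Y) = (1282 + Y)*(1585 + Y))
t(u) = 2*u² (t(u) = u*(2*u) = 2*u²)
j(F) = -⅙ (j(F) = -2*1/12 = -⅙)
s(q) = -1255
(s(j(t(A))) + E(1490)) - 2721814 = (-1255 + (2031970 + 1490² + 2867*1490)) - 2721814 = (-1255 + (2031970 + 2220100 + 4271830)) - 2721814 = (-1255 + 8523900) - 2721814 = 8522645 - 2721814 = 5800831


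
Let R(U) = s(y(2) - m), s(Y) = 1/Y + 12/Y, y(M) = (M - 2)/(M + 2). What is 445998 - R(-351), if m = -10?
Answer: 4459967/10 ≈ 4.4600e+5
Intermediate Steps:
y(M) = (-2 + M)/(2 + M)
s(Y) = 13/Y (s(Y) = 1/Y + 12/Y = 13/Y)
R(U) = 13/10 (R(U) = 13/((-2 + 2)/(2 + 2) - 1*(-10)) = 13/(0/4 + 10) = 13/((¼)*0 + 10) = 13/(0 + 10) = 13/10)
445998 - R(-351) = 445998 - 1*13/10 = 445998 - 13/10 = 4459967/10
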